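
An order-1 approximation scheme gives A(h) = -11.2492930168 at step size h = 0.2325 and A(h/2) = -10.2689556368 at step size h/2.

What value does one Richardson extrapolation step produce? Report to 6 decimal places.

Order 1 gives 2^r = 2 and 2^r − 1 = 1.
2×(-10.2689556368) − (-11.2492930168) = -9.2886182568
Divide by 2^1 − 1 = 1.
So the Richardson estimate is -9.2886182568.
Shift from A(h/2): +0.9803373800.

-9.288618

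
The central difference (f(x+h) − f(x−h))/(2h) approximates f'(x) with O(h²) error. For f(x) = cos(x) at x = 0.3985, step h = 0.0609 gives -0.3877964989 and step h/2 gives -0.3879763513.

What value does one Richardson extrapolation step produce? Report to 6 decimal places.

-0.388036

Leading term ∝ h^2; use weight 4 = 2^2.
4*(-0.3879763513) = -1.5519054052; (-1.5519054052) − (-0.3877964989) = -1.1641089063
R = (-1.1641089063)/3 = -0.3880363021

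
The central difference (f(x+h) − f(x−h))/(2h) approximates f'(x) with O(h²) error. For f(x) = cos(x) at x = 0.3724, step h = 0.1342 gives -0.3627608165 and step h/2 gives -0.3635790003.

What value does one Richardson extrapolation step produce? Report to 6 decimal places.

-0.363852

Order 2 gives 2^r = 4 and 2^r − 1 = 3.
2^2*A(h/2) = -1.4543160012; minus A(h) gives -1.0915551847.
Divide by 2^2 − 1 = 3.
Extrapolated: (-1.0915551847) / 3 = -0.3638517282
Correction |R − A(h/2)| = 2.727e-04; gap |A(h/2) − A(h)| = 8.182e-04.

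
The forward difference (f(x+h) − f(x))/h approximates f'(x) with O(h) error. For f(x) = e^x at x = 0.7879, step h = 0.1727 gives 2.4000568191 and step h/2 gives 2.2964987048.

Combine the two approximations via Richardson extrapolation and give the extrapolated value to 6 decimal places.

Method order is 1; weight 2^1 = 2.
2*2.2964987048 − 2.4000568191 = 2.1929405905
Divide by 2^1 − 1 = 1.
(2*2.2964987048 − 2.4000568191)/(2 − 1) = 2.1929405905
Correction |R − A(h/2)| = 1.036e-01; gap |A(h/2) − A(h)| = 1.036e-01.

2.192941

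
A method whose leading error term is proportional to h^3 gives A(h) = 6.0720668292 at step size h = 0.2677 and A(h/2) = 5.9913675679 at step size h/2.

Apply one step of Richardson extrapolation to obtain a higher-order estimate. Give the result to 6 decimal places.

5.979839

With r = 3 the leading error scales as h^3, so the weight is 2^3 = 8.
Numerator 8*A(h/2) − A(h) = 8*5.9913675679 − 6.0720668292 = 41.8588737140
Divide by 2^3 − 1 = 7.
Result: 5.9798391020
Correction |R − A(h/2)| = 1.153e-02; gap |A(h/2) − A(h)| = 8.070e-02.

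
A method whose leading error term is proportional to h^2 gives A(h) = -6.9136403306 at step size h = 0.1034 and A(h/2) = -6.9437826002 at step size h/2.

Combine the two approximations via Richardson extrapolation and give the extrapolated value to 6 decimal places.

-6.953830

Method order is 2; weight 2^2 = 4.
Numerator 4 × A(h/2) − A(h) = 4 × (-6.9437826002) − (-6.9136403306) = -20.8614900702
Denominator 4 − 1 = 3.
So the Richardson estimate is -6.9538300234.
Shift from A(h/2): −0.0100474232.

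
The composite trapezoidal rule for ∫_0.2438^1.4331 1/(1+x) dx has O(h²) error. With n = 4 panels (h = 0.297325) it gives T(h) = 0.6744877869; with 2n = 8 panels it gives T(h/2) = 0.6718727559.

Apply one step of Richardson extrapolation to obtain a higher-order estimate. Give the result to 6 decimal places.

Method order is 2; weight 2^2 = 4.
2^2×A(h/2) = 2.6874910236; minus A(h) gives 2.0130032367.
Denominator 4 − 1 = 3.
R = 2.0130032367/3 = 0.6710010789

0.671001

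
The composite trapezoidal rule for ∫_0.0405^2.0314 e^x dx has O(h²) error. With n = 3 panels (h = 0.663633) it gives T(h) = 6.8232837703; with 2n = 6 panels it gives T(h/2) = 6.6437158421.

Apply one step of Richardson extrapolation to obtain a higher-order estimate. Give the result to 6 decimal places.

r = 2: numerator weight 4, denominator 3.
A(h/2) − A(h) = 6.6437158421 − 6.8232837703 = -0.1795679282
Divide by 2^2 − 1 = 3: (-0.1795679282)/3 = -0.0598559761
R = A(h/2) + (A(h/2) − A(h))/3 = 6.6437158421 − 0.0598559761 = 6.5838598660
Gap between inputs: 1.796e-01; correction applied: −0.0598559761.

6.583860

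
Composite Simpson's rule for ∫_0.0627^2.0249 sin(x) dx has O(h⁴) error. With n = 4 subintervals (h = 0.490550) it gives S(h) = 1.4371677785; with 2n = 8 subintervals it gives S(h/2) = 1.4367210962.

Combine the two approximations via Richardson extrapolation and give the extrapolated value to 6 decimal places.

1.436691

Order 4 gives 2^r = 16 and 2^r − 1 = 15.
16 × 1.4367210962 = 22.9875375392; subtract 1.4371677785 → 21.5503697607
Divide by 2^4 − 1 = 15.
21.5503697607 ÷ 15 = 1.4366913174
Correction |R − A(h/2)| = 2.978e-05; gap |A(h/2) − A(h)| = 4.467e-04.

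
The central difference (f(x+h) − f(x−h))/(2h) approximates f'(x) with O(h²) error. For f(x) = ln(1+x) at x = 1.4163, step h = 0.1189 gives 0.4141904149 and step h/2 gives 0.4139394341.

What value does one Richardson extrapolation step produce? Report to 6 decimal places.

0.413856

Order 2 gives 2^r = 4 and 2^r − 1 = 3.
Weighted: 1.6557577364 − 0.4141904149 = 1.2415673215
Extrapolated: 1.2415673215 / 3 = 0.4138557738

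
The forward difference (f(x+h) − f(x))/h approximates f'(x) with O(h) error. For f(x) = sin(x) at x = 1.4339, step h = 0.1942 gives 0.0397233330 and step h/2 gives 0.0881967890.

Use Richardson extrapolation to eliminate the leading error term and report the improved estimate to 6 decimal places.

0.136670

Leading term ∝ h^1; use weight 2 = 2^1.
Numerator 2×A(h/2) − A(h) = 2×0.0881967890 − 0.0397233330 = 0.1366702450
Extrapolated: 0.1366702450 / 1 = 0.1366702450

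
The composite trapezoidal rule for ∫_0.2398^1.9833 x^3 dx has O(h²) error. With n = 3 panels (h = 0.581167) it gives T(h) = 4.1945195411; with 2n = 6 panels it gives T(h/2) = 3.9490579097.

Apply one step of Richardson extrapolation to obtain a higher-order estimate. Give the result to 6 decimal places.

Order 2 gives 2^r = 4 and 2^r − 1 = 3.
4 × 3.9490579097 − 4.1945195411 = 11.6017120977
(4 × 3.9490579097 − 4.1945195411)/(4 − 1) = 3.8672373659

3.867237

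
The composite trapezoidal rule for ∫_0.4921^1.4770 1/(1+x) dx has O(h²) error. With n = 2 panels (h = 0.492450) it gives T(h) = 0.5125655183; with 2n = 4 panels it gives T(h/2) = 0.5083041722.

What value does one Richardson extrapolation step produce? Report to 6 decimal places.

0.506884

Method order is 2; weight 2^2 = 4.
Top: 4(0.5083041722) − (0.5125655183) = 1.5206511705
(4 × 0.5083041722 − 0.5125655183)/(4 − 1) = 0.5068837235
Correction |R − A(h/2)| = 1.420e-03; gap |A(h/2) − A(h)| = 4.261e-03.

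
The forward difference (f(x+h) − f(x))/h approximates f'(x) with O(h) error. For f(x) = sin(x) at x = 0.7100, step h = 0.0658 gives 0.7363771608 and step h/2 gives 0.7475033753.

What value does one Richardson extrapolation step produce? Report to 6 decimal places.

0.758630

With r = 1 the leading error scales as h^1, so the weight is 2^1 = 2.
2^1·A(h/2) = 1.4950067506; minus A(h) gives 0.7586295898.
0.7586295898 ÷ 1 = 0.7586295898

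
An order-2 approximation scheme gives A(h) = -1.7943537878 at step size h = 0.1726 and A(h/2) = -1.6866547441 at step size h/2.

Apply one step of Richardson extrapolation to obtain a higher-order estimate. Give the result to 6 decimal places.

-1.650755

Order 2 gives 2^r = 4 and 2^r − 1 = 3.
4·(-1.6866547441) = -6.7466189764; (-6.7466189764) − (-1.7943537878) = -4.9522651886
Divide by 2^2 − 1 = 3.
So the Richardson estimate is -1.6507550629.
Shift from A(h/2): +0.0358996812.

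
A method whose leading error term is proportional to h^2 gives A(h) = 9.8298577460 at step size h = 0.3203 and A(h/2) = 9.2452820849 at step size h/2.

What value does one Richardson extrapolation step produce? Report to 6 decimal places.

9.050424

Error is O(h^2); halving h shrinks it by 2^2 = 4.
4×9.2452820849 = 36.9811283396; 36.9811283396 − 9.8298577460 = 27.1512705936
Denominator 4 − 1 = 3.
So the Richardson estimate is 9.0504235312.
Gap between inputs: 5.846e-01; correction applied: −0.1948585537.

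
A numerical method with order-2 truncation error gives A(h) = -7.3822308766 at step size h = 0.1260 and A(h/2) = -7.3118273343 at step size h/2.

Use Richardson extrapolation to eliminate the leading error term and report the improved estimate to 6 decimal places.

-7.288359

Order 2 gives 2^r = 4 and 2^r − 1 = 3.
4×(-7.3118273343) − (-7.3822308766) = -21.8650784606
Extrapolated: (-21.8650784606) / 3 = -7.2883594869
Shift from A(h/2): +0.0234678474.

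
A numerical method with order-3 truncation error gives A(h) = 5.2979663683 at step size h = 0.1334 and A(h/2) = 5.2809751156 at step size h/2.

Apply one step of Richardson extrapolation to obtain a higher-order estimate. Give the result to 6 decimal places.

r = 3: numerator weight 8, denominator 7.
8 × 5.2809751156 = 42.2478009248; 42.2478009248 − 5.2979663683 = 36.9498345565
Divide by 2^3 − 1 = 7.
36.9498345565 ÷ 7 = 5.2785477938
Gap between inputs: 1.699e-02; correction applied: −0.0024273218.

5.278548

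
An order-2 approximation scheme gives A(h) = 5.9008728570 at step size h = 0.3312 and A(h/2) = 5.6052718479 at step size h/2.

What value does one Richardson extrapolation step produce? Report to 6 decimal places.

With r = 2 the leading error scales as h^2, so the weight is 2^2 = 4.
A(h/2) − A(h) = 5.6052718479 − 5.9008728570 = -0.2956010091
Correction (A(h/2) − A(h))/(4 − 1) = (-0.2956010091)/3 = -0.0985336697
R = 5.6052718479 − 0.0985336697 = 5.5067381782

5.506738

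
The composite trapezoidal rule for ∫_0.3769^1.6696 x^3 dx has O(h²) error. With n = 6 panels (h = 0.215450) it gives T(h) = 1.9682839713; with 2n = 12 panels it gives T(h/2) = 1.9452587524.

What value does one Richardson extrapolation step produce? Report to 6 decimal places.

Leading term ∝ h^2; use weight 4 = 2^2.
Weighted: 7.7810350096 − 1.9682839713 = 5.8127510383
Denominator 4 − 1 = 3.
5.8127510383 ÷ 3 = 1.9375836794

1.937584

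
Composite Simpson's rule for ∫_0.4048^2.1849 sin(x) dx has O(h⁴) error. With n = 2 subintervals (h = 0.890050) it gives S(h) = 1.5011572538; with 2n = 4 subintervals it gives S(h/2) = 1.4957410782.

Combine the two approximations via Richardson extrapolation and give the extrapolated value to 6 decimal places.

With r = 4 the leading error scales as h^4, so the weight is 2^4 = 16.
Top: 16(1.4957410782) − (1.5011572538) = 22.4306999974
Divide by 2^4 − 1 = 15.
R = 22.4306999974/15 = 1.4953799998
Correction |R − A(h/2)| = 3.611e-04; gap |A(h/2) − A(h)| = 5.416e-03.

1.495380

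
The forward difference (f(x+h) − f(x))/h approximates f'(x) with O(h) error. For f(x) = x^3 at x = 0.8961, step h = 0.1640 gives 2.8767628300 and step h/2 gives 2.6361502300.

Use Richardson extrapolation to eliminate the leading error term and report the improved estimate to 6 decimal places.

2.395538

The method has order 1: 2^1 = 2.
2*2.6361502300 = 5.2723004600; 5.2723004600 − 2.8767628300 = 2.3955376300
2.3955376300 ÷ 1 = 2.3955376300
Shift from A(h/2): −0.2406126000.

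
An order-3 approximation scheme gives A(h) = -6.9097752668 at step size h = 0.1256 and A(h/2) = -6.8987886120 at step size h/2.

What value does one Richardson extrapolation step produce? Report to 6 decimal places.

The method has order 3: 2^3 = 8.
Numerator 8 × A(h/2) − A(h) = 8 × (-6.8987886120) − (-6.9097752668) = -48.2805336292
Divide by 2^3 − 1 = 7.
(-48.2805336292) ÷ 7 = -6.8972190899

-6.897219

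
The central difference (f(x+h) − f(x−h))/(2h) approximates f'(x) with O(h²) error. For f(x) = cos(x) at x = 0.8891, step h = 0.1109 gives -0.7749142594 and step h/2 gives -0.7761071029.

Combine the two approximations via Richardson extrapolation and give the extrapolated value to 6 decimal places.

-0.776505

With r = 2 the leading error scales as h^2, so the weight is 2^2 = 4.
4 × (-0.7761071029) = -3.1044284116; subtract (-0.7749142594) → -2.3295141522
Divide by 2^2 − 1 = 3.
So the Richardson estimate is -0.7765047174.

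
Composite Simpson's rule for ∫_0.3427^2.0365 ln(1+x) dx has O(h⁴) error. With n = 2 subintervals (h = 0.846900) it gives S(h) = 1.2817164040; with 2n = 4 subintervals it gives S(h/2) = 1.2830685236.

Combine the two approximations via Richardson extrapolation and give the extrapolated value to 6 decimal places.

1.283159

r = 4: numerator weight 16, denominator 15.
Weighted: 20.5290963776 − 1.2817164040 = 19.2473799736
19.2473799736 ÷ 15 = 1.2831586649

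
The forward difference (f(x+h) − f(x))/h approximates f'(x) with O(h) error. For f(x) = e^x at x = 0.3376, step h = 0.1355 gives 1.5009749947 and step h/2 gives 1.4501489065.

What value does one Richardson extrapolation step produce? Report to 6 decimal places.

r = 1, so 2^r = 2.
Numerator 2×A(h/2) − A(h) = 2×1.4501489065 − 1.5009749947 = 1.3993228183
(2×1.4501489065 − 1.5009749947)/(2 − 1) = 1.3993228183

1.399323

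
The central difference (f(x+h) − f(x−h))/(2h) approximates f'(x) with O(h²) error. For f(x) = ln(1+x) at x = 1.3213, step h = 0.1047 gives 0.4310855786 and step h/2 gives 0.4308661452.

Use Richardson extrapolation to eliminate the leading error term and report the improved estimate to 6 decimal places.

With r = 2 the leading error scales as h^2, so the weight is 2^2 = 4.
2^2×A(h/2) = 1.7234645808; minus A(h) gives 1.2923790022.
Divide by 2^2 − 1 = 3.
(4×0.4308661452 − 0.4310855786)/(4 − 1) = 0.4307930007

0.430793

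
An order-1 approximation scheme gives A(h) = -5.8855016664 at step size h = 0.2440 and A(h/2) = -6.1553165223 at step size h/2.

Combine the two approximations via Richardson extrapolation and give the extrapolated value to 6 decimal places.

Method order is 1; weight 2^1 = 2.
A(h/2) − A(h) = -6.1553165223 − (-5.8855016664) = -0.2698148559
Divide by 2^1 − 1 = 1: (-0.2698148559)/1 = -0.2698148559
R = A(h/2) + (A(h/2) − A(h))/1 = -6.1553165223 − 0.2698148559 = -6.4251313782
Correction |R − A(h/2)| = 2.698e-01; gap |A(h/2) − A(h)| = 2.698e-01.

-6.425131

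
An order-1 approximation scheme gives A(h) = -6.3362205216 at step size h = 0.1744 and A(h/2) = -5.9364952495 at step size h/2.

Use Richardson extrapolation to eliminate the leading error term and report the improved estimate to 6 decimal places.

-5.536770

The method has order 1: 2^1 = 2.
Weighted: (-11.8729904990) − (-6.3362205216) = -5.5367699774
Denominator 2 − 1 = 1.
(2·(-5.9364952495) − (-6.3362205216))/(2 − 1) = -5.5367699774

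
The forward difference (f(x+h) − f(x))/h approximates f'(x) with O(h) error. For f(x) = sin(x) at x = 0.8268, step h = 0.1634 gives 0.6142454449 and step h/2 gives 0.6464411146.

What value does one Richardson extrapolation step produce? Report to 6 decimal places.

0.678637

Leading term ∝ h^1; use weight 2 = 2^1.
2×0.6464411146 = 1.2928822292; subtract 0.6142454449 → 0.6786367843
0.6786367843 ÷ 1 = 0.6786367843
Shift from A(h/2): +0.0321956697.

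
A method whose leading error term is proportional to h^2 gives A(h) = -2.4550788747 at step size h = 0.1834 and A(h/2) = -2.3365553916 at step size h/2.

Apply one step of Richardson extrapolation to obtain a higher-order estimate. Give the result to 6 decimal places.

Method order is 2; weight 2^2 = 4.
Numerator 4*A(h/2) − A(h) = 4*(-2.3365553916) − (-2.4550788747) = -6.8911426917
R = (-6.8911426917)/3 = -2.2970475639
Shift from A(h/2): +0.0395078277.

-2.297048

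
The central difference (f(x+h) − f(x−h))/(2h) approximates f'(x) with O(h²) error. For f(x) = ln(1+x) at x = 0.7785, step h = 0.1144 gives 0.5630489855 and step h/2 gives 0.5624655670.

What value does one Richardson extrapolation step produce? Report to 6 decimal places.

With r = 2 the leading error scales as h^2, so the weight is 2^2 = 4.
Numerator 4·A(h/2) − A(h) = 4·0.5624655670 − 0.5630489855 = 1.6868132825
Denominator 4 − 1 = 3.
Extrapolated: 1.6868132825 / 3 = 0.5622710942
Shift from A(h/2): −0.0001944728.

0.562271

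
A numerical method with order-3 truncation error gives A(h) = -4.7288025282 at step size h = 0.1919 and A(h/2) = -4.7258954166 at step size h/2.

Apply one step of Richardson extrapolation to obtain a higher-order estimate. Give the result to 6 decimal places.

-4.725480

Order 3 gives 2^r = 8 and 2^r − 1 = 7.
8×(-4.7258954166) = -37.8071633328; (-37.8071633328) − (-4.7288025282) = -33.0783608046
Denominator 8 − 1 = 7.
(-33.0783608046) ÷ 7 = -4.7254801149
Shift from A(h/2): +0.0004153017.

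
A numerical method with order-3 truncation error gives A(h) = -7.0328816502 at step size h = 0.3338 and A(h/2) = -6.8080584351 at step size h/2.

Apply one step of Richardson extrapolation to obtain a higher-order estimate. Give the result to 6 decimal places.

r = 3: numerator weight 8, denominator 7.
Numerator 8×A(h/2) − A(h) = 8×(-6.8080584351) − (-7.0328816502) = -47.4315858306
R = (-47.4315858306)/7 = -6.7759408329
Gap between inputs: 2.248e-01; correction applied: +0.0321176022.

-6.775941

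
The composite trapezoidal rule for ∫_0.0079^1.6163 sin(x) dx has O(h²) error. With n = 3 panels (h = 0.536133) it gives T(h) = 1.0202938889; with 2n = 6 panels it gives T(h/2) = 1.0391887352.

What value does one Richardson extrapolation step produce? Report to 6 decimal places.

Error is O(h^2); halving h shrinks it by 2^2 = 4.
4·1.0391887352 − 1.0202938889 = 3.1364610519
Denominator 4 − 1 = 3.
So the Richardson estimate is 1.0454870173.
Gap between inputs: 1.889e-02; correction applied: +0.0062982821.

1.045487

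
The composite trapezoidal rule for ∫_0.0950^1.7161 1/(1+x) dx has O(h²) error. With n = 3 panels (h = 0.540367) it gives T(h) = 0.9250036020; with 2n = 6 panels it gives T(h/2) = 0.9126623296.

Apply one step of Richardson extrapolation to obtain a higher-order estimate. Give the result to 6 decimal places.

0.908549

Method order is 2; weight 2^2 = 4.
2^2·A(h/2) = 3.6506493184; minus A(h) gives 2.7256457164.
2.7256457164 ÷ 3 = 0.9085485721
Correction |R − A(h/2)| = 4.114e-03; gap |A(h/2) − A(h)| = 1.234e-02.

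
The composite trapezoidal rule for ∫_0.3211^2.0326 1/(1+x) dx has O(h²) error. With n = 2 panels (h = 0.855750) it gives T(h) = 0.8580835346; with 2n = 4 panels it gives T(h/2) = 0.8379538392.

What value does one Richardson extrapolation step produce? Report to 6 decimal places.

Order 2 gives 2^r = 4 and 2^r − 1 = 3.
Weighted: 3.3518153568 − 0.8580835346 = 2.4937318222
2.4937318222 ÷ 3 = 0.8312439407
Gap between inputs: 2.013e-02; correction applied: −0.0067098985.

0.831244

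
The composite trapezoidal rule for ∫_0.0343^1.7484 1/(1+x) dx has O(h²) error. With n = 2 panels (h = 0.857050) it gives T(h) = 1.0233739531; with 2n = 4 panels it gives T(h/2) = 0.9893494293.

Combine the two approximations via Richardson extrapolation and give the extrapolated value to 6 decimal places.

0.978008

Error is O(h^2); halving h shrinks it by 2^2 = 4.
4*0.9893494293 = 3.9573977172; subtract 1.0233739531 → 2.9340237641
(4*0.9893494293 − 1.0233739531)/(4 − 1) = 0.9780079214
Gap between inputs: 3.402e-02; correction applied: −0.0113415079.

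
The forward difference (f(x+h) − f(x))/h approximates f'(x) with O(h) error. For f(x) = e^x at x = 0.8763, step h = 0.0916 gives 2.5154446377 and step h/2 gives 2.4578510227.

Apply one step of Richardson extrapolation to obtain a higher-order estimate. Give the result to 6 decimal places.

2.400257

Method order is 1; weight 2^1 = 2.
2×2.4578510227 − 2.5154446377 = 2.4002574077
R = 2.4002574077/1 = 2.4002574077
Shift from A(h/2): −0.0575936150.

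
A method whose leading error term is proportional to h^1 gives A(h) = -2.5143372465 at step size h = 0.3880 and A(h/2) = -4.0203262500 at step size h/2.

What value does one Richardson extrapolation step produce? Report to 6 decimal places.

-5.526315

With r = 1 the leading error scales as h^1, so the weight is 2^1 = 2.
2·(-4.0203262500) = -8.0406525000; (-8.0406525000) − (-2.5143372465) = -5.5263152535
Extrapolated: (-5.5263152535) / 1 = -5.5263152535
Correction |R − A(h/2)| = 1.506e+00; gap |A(h/2) − A(h)| = 1.506e+00.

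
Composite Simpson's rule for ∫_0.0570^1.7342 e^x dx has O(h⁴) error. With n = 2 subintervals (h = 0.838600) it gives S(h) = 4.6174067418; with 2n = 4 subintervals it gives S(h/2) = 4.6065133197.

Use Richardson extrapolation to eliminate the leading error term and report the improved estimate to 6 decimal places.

The method has order 4: 2^4 = 16.
Numerator 16×A(h/2) − A(h) = 16×4.6065133197 − 4.6174067418 = 69.0868063734
Extrapolated: 69.0868063734 / 15 = 4.6057870916
Correction |R − A(h/2)| = 7.262e-04; gap |A(h/2) − A(h)| = 1.089e-02.

4.605787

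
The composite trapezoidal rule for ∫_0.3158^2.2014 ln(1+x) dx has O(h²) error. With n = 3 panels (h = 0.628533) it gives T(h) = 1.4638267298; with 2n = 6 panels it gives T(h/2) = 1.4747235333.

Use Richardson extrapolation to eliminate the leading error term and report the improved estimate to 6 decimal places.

The method has order 2: 2^2 = 4.
4 × 1.4747235333 = 5.8988941332; subtract 1.4638267298 → 4.4350674034
Extrapolated: 4.4350674034 / 3 = 1.4783558011

1.478356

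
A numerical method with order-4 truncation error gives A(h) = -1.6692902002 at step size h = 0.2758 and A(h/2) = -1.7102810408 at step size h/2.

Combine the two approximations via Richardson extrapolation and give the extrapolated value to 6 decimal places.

Order 4 gives 2^r = 16 and 2^r − 1 = 15.
16*(-1.7102810408) = -27.3644966528; (-27.3644966528) − (-1.6692902002) = -25.6952064526
R = (-25.6952064526)/15 = -1.7130137635
Correction |R − A(h/2)| = 2.733e-03; gap |A(h/2) − A(h)| = 4.099e-02.

-1.713014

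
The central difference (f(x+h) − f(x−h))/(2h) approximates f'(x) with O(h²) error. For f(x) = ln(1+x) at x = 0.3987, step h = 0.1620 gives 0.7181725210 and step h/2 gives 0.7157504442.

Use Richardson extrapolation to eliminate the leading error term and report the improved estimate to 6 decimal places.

0.714943

The method has order 2: 2^2 = 4.
Weighted: 2.8630017768 − 0.7181725210 = 2.1448292558
Divide by 2^2 − 1 = 3.
Extrapolated: 2.1448292558 / 3 = 0.7149430853
Correction |R − A(h/2)| = 8.074e-04; gap |A(h/2) − A(h)| = 2.422e-03.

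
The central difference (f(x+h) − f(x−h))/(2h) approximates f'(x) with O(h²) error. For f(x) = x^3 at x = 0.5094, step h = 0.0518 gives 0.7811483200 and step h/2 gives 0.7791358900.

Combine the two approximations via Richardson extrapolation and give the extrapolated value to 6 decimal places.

Order 2 gives 2^r = 4 and 2^r − 1 = 3.
Weighted: 3.1165435600 − 0.7811483200 = 2.3353952400
R = 2.3353952400/3 = 0.7784650800
Gap between inputs: 2.012e-03; correction applied: −0.0006708100.

0.778465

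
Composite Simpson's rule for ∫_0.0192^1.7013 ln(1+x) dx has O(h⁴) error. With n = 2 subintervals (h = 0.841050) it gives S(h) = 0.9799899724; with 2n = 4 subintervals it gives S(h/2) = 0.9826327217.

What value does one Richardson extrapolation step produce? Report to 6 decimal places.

r = 4, so 2^r = 16.
Difference of the inputs: 0.9826327217 − 0.9799899724 = 0.0026427493
Correction (A(h/2) − A(h))/(16 − 1) = 0.0026427493/15 = 0.0001761833
R = A(h/2) + (A(h/2) − A(h))/15 = 0.9826327217 + 0.0001761833 = 0.9828089050
Gap between inputs: 2.643e-03; correction applied: +0.0001761833.

0.982809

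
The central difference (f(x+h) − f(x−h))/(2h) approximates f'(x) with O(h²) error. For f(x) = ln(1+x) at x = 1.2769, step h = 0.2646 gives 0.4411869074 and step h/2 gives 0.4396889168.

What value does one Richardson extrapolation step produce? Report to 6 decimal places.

Leading term ∝ h^2; use weight 4 = 2^2.
Weighted: 1.7587556672 − 0.4411869074 = 1.3175687598
Divide by 2^2 − 1 = 3.
Result: 0.4391895866
Shift from A(h/2): −0.0004993302.

0.439190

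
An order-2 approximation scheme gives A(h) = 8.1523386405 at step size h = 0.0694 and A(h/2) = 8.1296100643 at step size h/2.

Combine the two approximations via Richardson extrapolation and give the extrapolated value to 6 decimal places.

8.122034

Method order is 2; weight 2^2 = 4.
4*8.1296100643 = 32.5184402572; 32.5184402572 − 8.1523386405 = 24.3661016167
Divide by 2^2 − 1 = 3.
Result: 8.1220338722
Shift from A(h/2): −0.0075761921.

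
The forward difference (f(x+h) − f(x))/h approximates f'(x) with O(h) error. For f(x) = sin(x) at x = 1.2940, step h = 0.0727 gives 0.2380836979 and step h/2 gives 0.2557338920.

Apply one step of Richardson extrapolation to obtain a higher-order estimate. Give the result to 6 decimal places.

0.273384

Order 1 gives 2^r = 2 and 2^r − 1 = 1.
Top: 2(0.2557338920) − (0.2380836979) = 0.2733840861
Extrapolated: 0.2733840861 / 1 = 0.2733840861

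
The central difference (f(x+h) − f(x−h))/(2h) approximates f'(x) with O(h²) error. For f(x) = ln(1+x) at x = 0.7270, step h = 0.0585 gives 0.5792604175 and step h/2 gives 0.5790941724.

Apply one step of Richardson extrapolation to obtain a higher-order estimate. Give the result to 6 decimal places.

0.579039

The method has order 2: 2^2 = 4.
Numerator 4 × A(h/2) − A(h) = 4 × 0.5790941724 − 0.5792604175 = 1.7371162721
Divide by 2^2 − 1 = 3.
R = 1.7371162721/3 = 0.5790387574
Shift from A(h/2): −0.0000554150.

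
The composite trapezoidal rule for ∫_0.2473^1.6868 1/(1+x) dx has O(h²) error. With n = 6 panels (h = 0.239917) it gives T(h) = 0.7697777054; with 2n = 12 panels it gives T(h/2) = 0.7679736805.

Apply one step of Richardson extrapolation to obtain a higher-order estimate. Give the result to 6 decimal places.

0.767372

The method has order 2: 2^2 = 4.
4×0.7679736805 = 3.0718947220; subtract 0.7697777054 → 2.3021170166
Divide by 2^2 − 1 = 3.
Extrapolated: 2.3021170166 / 3 = 0.7673723389
Correction |R − A(h/2)| = 6.013e-04; gap |A(h/2) − A(h)| = 1.804e-03.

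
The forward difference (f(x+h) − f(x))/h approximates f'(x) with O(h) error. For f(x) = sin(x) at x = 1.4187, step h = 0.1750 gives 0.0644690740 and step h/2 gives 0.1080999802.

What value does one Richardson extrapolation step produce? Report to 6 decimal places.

r = 1: numerator weight 2, denominator 1.
Numerator 2 × A(h/2) − A(h) = 2 × 0.1080999802 − 0.0644690740 = 0.1517308864
(2 × 0.1080999802 − 0.0644690740)/(2 − 1) = 0.1517308864

0.151731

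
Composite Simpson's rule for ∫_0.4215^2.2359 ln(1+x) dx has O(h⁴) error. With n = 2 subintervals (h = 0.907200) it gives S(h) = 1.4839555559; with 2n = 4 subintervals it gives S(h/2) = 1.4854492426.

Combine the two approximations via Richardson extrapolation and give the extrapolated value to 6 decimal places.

r = 4: numerator weight 16, denominator 15.
Numerator 16 × A(h/2) − A(h) = 16 × 1.4854492426 − 1.4839555559 = 22.2832323257
(16 × 1.4854492426 − 1.4839555559)/(16 − 1) = 1.4855488217

1.485549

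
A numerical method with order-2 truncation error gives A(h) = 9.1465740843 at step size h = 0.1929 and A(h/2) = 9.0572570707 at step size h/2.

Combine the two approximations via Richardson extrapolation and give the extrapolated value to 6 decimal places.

9.027485

Order 2 gives 2^r = 4 and 2^r − 1 = 3.
4 × 9.0572570707 = 36.2290282828; subtract 9.1465740843 → 27.0824541985
Divide by 2^2 − 1 = 3.
Extrapolated: 27.0824541985 / 3 = 9.0274847328
Gap between inputs: 8.932e-02; correction applied: −0.0297723379.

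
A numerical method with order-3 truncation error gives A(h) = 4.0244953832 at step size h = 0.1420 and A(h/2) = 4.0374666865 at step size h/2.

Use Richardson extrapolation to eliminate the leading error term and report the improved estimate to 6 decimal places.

Leading term ∝ h^3; use weight 8 = 2^3.
Numerator 8 × A(h/2) − A(h) = 8 × 4.0374666865 − 4.0244953832 = 28.2752381088
Denominator 8 − 1 = 7.
(8 × 4.0374666865 − 4.0244953832)/(8 − 1) = 4.0393197298

4.039320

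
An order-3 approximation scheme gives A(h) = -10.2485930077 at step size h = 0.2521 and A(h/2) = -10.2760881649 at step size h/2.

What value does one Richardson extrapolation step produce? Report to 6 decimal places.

-10.280016

Order 3 gives 2^r = 8 and 2^r − 1 = 7.
8×(-10.2760881649) = -82.2087053192; (-82.2087053192) − (-10.2485930077) = -71.9601123115
Divide by 2^3 − 1 = 7.
(-71.9601123115) ÷ 7 = -10.2800160445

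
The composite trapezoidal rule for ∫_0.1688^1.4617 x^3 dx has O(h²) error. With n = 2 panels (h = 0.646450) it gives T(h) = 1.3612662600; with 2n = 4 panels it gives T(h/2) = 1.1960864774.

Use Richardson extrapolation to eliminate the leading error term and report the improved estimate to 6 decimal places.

r = 2, so 2^r = 4.
Top: 4(1.1960864774) − (1.3612662600) = 3.4230796496
Divide by 2^2 − 1 = 3.
(4×1.1960864774 − 1.3612662600)/(4 − 1) = 1.1410265499
Correction |R − A(h/2)| = 5.506e-02; gap |A(h/2) − A(h)| = 1.652e-01.

1.141027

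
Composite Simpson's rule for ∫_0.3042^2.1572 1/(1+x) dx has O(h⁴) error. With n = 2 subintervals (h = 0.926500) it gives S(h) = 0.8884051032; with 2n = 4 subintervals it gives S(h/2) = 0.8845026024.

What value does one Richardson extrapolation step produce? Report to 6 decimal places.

0.884242

r = 4: numerator weight 16, denominator 15.
16·0.8845026024 = 14.1520416384; 14.1520416384 − 0.8884051032 = 13.2636365352
Denominator 16 − 1 = 15.
(16·0.8845026024 − 0.8884051032)/(16 − 1) = 0.8842424357
Correction |R − A(h/2)| = 2.602e-04; gap |A(h/2) − A(h)| = 3.903e-03.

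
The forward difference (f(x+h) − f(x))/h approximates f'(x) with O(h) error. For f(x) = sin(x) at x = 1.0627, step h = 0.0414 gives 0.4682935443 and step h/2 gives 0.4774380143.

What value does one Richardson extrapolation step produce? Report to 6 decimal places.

Error is O(h^1); halving h shrinks it by 2^1 = 2.
Numerator 2 × A(h/2) − A(h) = 2 × 0.4774380143 − 0.4682935443 = 0.4865824843
Divide by 2^1 − 1 = 1.
So the Richardson estimate is 0.4865824843.
Gap between inputs: 9.144e-03; correction applied: +0.0091444700.

0.486582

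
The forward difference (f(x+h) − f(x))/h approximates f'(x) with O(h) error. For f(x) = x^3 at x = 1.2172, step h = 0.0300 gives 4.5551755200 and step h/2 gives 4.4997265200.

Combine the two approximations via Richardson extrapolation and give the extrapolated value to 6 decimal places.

r = 1, so 2^r = 2.
Top: 2(4.4997265200) − (4.5551755200) = 4.4442775200
4.4442775200 ÷ 1 = 4.4442775200

4.444278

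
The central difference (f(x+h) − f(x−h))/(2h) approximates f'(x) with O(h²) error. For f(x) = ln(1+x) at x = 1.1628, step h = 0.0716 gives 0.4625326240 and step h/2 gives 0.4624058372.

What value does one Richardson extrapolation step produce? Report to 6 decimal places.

0.462364

r = 2: numerator weight 4, denominator 3.
Weighted: 1.8496233488 − 0.4625326240 = 1.3870907248
Extrapolated: 1.3870907248 / 3 = 0.4623635749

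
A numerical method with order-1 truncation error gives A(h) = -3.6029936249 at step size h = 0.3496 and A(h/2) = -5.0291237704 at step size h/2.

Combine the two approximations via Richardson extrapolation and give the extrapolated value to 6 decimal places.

-6.455254

Error is O(h^1); halving h shrinks it by 2^1 = 2.
Top: 2(-5.0291237704) − (-3.6029936249) = -6.4552539159
Denominator 2 − 1 = 1.
R = (-6.4552539159)/1 = -6.4552539159
Shift from A(h/2): −1.4261301455.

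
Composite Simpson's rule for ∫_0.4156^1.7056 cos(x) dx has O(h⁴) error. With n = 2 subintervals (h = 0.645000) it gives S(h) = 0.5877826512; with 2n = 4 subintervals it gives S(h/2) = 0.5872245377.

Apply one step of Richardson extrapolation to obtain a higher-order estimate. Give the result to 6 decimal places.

Error is O(h^4); halving h shrinks it by 2^4 = 16.
Numerator 16*A(h/2) − A(h) = 16*0.5872245377 − 0.5877826512 = 8.8078099520
Divide by 2^4 − 1 = 15.
R = 8.8078099520/15 = 0.5871873301

0.587187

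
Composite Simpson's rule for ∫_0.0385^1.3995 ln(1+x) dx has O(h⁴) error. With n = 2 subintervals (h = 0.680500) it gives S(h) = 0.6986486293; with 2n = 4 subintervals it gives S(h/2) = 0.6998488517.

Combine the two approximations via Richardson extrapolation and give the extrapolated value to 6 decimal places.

0.699929

The method has order 4: 2^4 = 16.
Top: 16(0.6998488517) − (0.6986486293) = 10.4989329979
(16*0.6998488517 − 0.6986486293)/(16 − 1) = 0.6999288665
Gap between inputs: 1.200e-03; correction applied: +0.0000800148.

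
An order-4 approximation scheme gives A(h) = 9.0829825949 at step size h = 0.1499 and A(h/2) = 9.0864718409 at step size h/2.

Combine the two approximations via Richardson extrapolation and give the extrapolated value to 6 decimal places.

9.086704

Leading term ∝ h^4; use weight 16 = 2^4.
2^4*A(h/2) = 145.3835494544; minus A(h) gives 136.3005668595.
Divide by 2^4 − 1 = 15.
So the Richardson estimate is 9.0867044573.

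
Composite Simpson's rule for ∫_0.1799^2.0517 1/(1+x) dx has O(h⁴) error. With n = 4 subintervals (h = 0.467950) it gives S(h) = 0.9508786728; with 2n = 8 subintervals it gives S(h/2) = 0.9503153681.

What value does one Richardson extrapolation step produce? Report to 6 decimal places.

0.950278

With r = 4 the leading error scales as h^4, so the weight is 2^4 = 16.
16·0.9503153681 − 0.9508786728 = 14.2541672168
Divide by 2^4 − 1 = 15.
So the Richardson estimate is 0.9502778145.
Shift from A(h/2): −0.0000375536.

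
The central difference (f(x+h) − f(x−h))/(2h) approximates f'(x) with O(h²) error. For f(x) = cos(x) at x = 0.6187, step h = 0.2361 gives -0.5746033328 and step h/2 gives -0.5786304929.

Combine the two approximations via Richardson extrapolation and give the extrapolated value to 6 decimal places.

Order 2 gives 2^r = 4 and 2^r − 1 = 3.
Numerator 4·A(h/2) − A(h) = 4·(-0.5786304929) − (-0.5746033328) = -1.7399186388
Divide by 2^2 − 1 = 3.
Extrapolated: (-1.7399186388) / 3 = -0.5799728796

-0.579973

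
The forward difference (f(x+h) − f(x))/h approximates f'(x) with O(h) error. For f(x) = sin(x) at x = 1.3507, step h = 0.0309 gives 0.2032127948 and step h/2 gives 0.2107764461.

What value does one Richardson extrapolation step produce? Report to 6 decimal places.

0.218340

Order 1 gives 2^r = 2 and 2^r − 1 = 1.
Numerator 2*A(h/2) − A(h) = 2*0.2107764461 − 0.2032127948 = 0.2183400974
R = 0.2183400974/1 = 0.2183400974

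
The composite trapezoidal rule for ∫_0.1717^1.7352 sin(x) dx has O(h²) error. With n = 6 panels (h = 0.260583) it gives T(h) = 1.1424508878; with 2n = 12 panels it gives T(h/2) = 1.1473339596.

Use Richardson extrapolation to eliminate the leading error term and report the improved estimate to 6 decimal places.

r = 2: numerator weight 4, denominator 3.
Numerator 4*A(h/2) − A(h) = 4*1.1473339596 − 1.1424508878 = 3.4468849506
Divide by 2^2 − 1 = 3.
So the Richardson estimate is 1.1489616502.

1.148962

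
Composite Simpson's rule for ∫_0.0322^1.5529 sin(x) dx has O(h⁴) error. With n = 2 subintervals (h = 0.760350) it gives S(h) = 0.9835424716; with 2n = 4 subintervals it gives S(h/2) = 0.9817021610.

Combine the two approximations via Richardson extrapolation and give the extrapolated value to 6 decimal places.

Error is O(h^4); halving h shrinks it by 2^4 = 16.
A(h/2) − A(h) = 0.9817021610 − 0.9835424716 = -0.0018403106
Divide by 2^4 − 1 = 15: (-0.0018403106)/15 = -0.0001226874
R = 0.9817021610 − 0.0001226874 = 0.9815794736
Correction |R − A(h/2)| = 1.227e-04; gap |A(h/2) − A(h)| = 1.840e-03.

0.981579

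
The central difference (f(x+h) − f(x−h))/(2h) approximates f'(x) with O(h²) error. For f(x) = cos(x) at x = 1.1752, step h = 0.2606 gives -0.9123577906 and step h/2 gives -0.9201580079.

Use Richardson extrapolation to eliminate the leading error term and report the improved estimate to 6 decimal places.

-0.922758

With r = 2 the leading error scales as h^2, so the weight is 2^2 = 4.
4 × (-0.9201580079) − (-0.9123577906) = -2.7682742410
Divide by 2^2 − 1 = 3.
Extrapolated: (-2.7682742410) / 3 = -0.9227580803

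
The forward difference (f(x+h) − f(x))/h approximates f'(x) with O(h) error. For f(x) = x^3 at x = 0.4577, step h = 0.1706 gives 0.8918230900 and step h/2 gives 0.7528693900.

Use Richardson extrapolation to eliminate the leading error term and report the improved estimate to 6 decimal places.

0.613916

Order 1 gives 2^r = 2 and 2^r − 1 = 1.
Weighted: 1.5057387800 − 0.8918230900 = 0.6139156900
Divide by 2^1 − 1 = 1.
Extrapolated: 0.6139156900 / 1 = 0.6139156900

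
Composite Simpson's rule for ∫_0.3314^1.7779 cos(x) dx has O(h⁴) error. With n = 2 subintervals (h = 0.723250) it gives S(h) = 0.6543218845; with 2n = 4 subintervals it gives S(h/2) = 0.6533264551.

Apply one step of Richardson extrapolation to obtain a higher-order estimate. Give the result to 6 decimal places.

0.653260

Order 4 gives 2^r = 16 and 2^r − 1 = 15.
Difference of the inputs: 0.6533264551 − 0.6543218845 = -0.0009954294
Divide by 2^4 − 1 = 15: (-0.0009954294)/15 = -0.0000663620
R = 0.6533264551 − 0.0000663620 = 0.6532600931
Shift from A(h/2): −0.0000663620.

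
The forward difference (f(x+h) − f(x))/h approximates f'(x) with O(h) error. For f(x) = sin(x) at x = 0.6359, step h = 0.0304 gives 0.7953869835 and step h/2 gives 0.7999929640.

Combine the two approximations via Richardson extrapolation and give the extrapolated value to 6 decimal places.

0.804599

Order 1 gives 2^r = 2 and 2^r − 1 = 1.
2^1·A(h/2) = 1.5999859280; minus A(h) gives 0.8045989445.
Denominator 2 − 1 = 1.
Extrapolated: 0.8045989445 / 1 = 0.8045989445
Gap between inputs: 4.606e-03; correction applied: +0.0046059805.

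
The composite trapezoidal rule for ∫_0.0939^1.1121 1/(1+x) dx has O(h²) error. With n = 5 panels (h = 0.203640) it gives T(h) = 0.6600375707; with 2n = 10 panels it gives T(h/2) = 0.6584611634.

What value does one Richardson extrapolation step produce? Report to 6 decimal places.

Leading term ∝ h^2; use weight 4 = 2^2.
A(h/2) − A(h) = 0.6584611634 − 0.6600375707 = -0.0015764073
Divide by 2^2 − 1 = 3: (-0.0015764073)/3 = -0.0005254691
R = 0.6584611634 − 0.0005254691 = 0.6579356943
Gap between inputs: 1.576e-03; correction applied: −0.0005254691.

0.657936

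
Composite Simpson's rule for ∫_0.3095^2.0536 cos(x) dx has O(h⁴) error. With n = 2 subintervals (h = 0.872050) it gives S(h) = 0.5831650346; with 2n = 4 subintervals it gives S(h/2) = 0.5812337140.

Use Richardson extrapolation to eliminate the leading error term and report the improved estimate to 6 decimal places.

0.581105

r = 4: numerator weight 16, denominator 15.
16 × 0.5812337140 = 9.2997394240; 9.2997394240 − 0.5831650346 = 8.7165743894
8.7165743894 ÷ 15 = 0.5811049593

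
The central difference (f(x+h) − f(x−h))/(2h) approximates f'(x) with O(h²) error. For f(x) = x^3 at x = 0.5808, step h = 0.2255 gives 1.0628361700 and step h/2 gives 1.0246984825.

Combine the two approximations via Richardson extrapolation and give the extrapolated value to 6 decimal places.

r = 2: numerator weight 4, denominator 3.
Weighted: 4.0987939300 − 1.0628361700 = 3.0359577600
(4·1.0246984825 − 1.0628361700)/(4 − 1) = 1.0119859200

1.011986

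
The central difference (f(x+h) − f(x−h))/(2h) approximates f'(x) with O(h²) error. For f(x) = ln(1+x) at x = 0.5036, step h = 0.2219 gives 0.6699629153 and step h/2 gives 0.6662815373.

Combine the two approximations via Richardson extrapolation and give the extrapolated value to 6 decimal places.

Order 2 gives 2^r = 4 and 2^r − 1 = 3.
2^2*A(h/2) = 2.6651261492; minus A(h) gives 1.9951632339.
Denominator 4 − 1 = 3.
R = 1.9951632339/3 = 0.6650544113
Gap between inputs: 3.681e-03; correction applied: −0.0012271260.

0.665054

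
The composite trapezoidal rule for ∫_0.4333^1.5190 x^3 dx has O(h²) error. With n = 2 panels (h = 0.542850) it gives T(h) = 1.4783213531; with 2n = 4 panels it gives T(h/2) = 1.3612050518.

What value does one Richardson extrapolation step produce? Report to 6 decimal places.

r = 2, so 2^r = 4.
Numerator 4·A(h/2) − A(h) = 4·1.3612050518 − 1.4783213531 = 3.9664988541
Denominator 4 − 1 = 3.
Result: 1.3221662847
Gap between inputs: 1.171e-01; correction applied: −0.0390387671.

1.322166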